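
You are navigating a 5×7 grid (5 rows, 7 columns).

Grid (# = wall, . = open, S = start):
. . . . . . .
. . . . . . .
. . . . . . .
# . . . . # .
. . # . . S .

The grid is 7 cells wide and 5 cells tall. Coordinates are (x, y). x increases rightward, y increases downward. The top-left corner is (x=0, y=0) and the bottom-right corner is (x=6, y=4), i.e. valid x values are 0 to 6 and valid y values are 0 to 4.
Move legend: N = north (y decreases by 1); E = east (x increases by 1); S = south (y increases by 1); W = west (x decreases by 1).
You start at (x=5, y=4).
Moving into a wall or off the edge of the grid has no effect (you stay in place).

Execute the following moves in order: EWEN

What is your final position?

Answer: Final position: (x=6, y=3)

Derivation:
Start: (x=5, y=4)
  E (east): (x=5, y=4) -> (x=6, y=4)
  W (west): (x=6, y=4) -> (x=5, y=4)
  E (east): (x=5, y=4) -> (x=6, y=4)
  N (north): (x=6, y=4) -> (x=6, y=3)
Final: (x=6, y=3)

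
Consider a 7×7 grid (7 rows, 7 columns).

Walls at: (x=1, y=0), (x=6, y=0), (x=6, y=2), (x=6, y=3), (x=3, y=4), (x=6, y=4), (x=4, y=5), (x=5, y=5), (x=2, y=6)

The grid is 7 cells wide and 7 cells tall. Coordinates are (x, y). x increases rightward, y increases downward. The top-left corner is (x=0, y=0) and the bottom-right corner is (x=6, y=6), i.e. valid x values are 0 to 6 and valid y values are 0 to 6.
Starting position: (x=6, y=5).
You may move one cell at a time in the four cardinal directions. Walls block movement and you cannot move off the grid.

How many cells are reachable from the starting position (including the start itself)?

BFS flood-fill from (x=6, y=5):
  Distance 0: (x=6, y=5)
  Distance 1: (x=6, y=6)
  Distance 2: (x=5, y=6)
  Distance 3: (x=4, y=6)
  Distance 4: (x=3, y=6)
  Distance 5: (x=3, y=5)
  Distance 6: (x=2, y=5)
  Distance 7: (x=2, y=4), (x=1, y=5)
  Distance 8: (x=2, y=3), (x=1, y=4), (x=0, y=5), (x=1, y=6)
  Distance 9: (x=2, y=2), (x=1, y=3), (x=3, y=3), (x=0, y=4), (x=0, y=6)
  Distance 10: (x=2, y=1), (x=1, y=2), (x=3, y=2), (x=0, y=3), (x=4, y=3)
  Distance 11: (x=2, y=0), (x=1, y=1), (x=3, y=1), (x=0, y=2), (x=4, y=2), (x=5, y=3), (x=4, y=4)
  Distance 12: (x=3, y=0), (x=0, y=1), (x=4, y=1), (x=5, y=2), (x=5, y=4)
  Distance 13: (x=0, y=0), (x=4, y=0), (x=5, y=1)
  Distance 14: (x=5, y=0), (x=6, y=1)
Total reachable: 40 (grid has 40 open cells total)

Answer: Reachable cells: 40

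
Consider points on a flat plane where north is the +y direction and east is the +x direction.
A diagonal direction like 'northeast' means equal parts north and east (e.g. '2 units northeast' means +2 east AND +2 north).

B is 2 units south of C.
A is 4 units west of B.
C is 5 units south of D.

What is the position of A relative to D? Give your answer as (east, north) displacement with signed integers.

Place D at the origin (east=0, north=0).
  C is 5 units south of D: delta (east=+0, north=-5); C at (east=0, north=-5).
  B is 2 units south of C: delta (east=+0, north=-2); B at (east=0, north=-7).
  A is 4 units west of B: delta (east=-4, north=+0); A at (east=-4, north=-7).
Therefore A relative to D: (east=-4, north=-7).

Answer: A is at (east=-4, north=-7) relative to D.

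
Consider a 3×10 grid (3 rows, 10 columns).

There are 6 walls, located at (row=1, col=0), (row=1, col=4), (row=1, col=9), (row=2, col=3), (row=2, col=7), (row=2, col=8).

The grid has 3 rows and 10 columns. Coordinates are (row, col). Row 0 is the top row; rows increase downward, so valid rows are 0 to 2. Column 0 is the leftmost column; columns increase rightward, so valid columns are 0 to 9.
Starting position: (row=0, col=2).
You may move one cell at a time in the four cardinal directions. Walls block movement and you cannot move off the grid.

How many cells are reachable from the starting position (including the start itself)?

BFS flood-fill from (row=0, col=2):
  Distance 0: (row=0, col=2)
  Distance 1: (row=0, col=1), (row=0, col=3), (row=1, col=2)
  Distance 2: (row=0, col=0), (row=0, col=4), (row=1, col=1), (row=1, col=3), (row=2, col=2)
  Distance 3: (row=0, col=5), (row=2, col=1)
  Distance 4: (row=0, col=6), (row=1, col=5), (row=2, col=0)
  Distance 5: (row=0, col=7), (row=1, col=6), (row=2, col=5)
  Distance 6: (row=0, col=8), (row=1, col=7), (row=2, col=4), (row=2, col=6)
  Distance 7: (row=0, col=9), (row=1, col=8)
Total reachable: 23 (grid has 24 open cells total)

Answer: Reachable cells: 23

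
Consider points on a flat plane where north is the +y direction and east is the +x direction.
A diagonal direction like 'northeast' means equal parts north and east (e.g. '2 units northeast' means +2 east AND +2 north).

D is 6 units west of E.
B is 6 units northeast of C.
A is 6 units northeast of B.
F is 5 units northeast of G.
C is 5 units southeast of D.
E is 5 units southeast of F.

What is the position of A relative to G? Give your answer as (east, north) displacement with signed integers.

Place G at the origin (east=0, north=0).
  F is 5 units northeast of G: delta (east=+5, north=+5); F at (east=5, north=5).
  E is 5 units southeast of F: delta (east=+5, north=-5); E at (east=10, north=0).
  D is 6 units west of E: delta (east=-6, north=+0); D at (east=4, north=0).
  C is 5 units southeast of D: delta (east=+5, north=-5); C at (east=9, north=-5).
  B is 6 units northeast of C: delta (east=+6, north=+6); B at (east=15, north=1).
  A is 6 units northeast of B: delta (east=+6, north=+6); A at (east=21, north=7).
Therefore A relative to G: (east=21, north=7).

Answer: A is at (east=21, north=7) relative to G.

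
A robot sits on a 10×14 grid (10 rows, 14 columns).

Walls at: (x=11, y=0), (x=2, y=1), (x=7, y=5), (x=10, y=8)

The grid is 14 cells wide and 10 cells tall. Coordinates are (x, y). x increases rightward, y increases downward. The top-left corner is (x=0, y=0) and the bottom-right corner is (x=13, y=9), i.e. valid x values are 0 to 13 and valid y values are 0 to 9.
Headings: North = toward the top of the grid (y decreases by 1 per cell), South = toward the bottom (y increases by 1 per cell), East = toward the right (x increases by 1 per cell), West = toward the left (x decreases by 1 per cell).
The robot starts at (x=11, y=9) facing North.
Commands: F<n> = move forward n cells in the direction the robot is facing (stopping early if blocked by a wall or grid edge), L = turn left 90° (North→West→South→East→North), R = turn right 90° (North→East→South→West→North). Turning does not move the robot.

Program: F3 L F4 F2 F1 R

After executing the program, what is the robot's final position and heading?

Start: (x=11, y=9), facing North
  F3: move forward 3, now at (x=11, y=6)
  L: turn left, now facing West
  F4: move forward 4, now at (x=7, y=6)
  F2: move forward 2, now at (x=5, y=6)
  F1: move forward 1, now at (x=4, y=6)
  R: turn right, now facing North
Final: (x=4, y=6), facing North

Answer: Final position: (x=4, y=6), facing North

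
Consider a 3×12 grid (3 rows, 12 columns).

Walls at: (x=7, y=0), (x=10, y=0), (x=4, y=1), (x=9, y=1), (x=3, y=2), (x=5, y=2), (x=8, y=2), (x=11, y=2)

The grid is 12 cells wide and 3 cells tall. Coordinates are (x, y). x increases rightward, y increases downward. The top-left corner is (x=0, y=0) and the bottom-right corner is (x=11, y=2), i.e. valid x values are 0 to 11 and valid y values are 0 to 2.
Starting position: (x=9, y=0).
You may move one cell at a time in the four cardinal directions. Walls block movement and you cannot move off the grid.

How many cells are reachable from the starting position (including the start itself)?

BFS flood-fill from (x=9, y=0):
  Distance 0: (x=9, y=0)
  Distance 1: (x=8, y=0)
  Distance 2: (x=8, y=1)
  Distance 3: (x=7, y=1)
  Distance 4: (x=6, y=1), (x=7, y=2)
  Distance 5: (x=6, y=0), (x=5, y=1), (x=6, y=2)
  Distance 6: (x=5, y=0)
  Distance 7: (x=4, y=0)
  Distance 8: (x=3, y=0)
  Distance 9: (x=2, y=0), (x=3, y=1)
  Distance 10: (x=1, y=0), (x=2, y=1)
  Distance 11: (x=0, y=0), (x=1, y=1), (x=2, y=2)
  Distance 12: (x=0, y=1), (x=1, y=2)
  Distance 13: (x=0, y=2)
Total reachable: 22 (grid has 28 open cells total)

Answer: Reachable cells: 22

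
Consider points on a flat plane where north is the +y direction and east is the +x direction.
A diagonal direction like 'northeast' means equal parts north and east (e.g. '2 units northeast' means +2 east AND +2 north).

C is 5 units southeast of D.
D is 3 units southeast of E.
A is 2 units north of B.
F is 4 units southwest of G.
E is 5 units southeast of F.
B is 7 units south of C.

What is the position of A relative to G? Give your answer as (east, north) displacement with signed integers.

Place G at the origin (east=0, north=0).
  F is 4 units southwest of G: delta (east=-4, north=-4); F at (east=-4, north=-4).
  E is 5 units southeast of F: delta (east=+5, north=-5); E at (east=1, north=-9).
  D is 3 units southeast of E: delta (east=+3, north=-3); D at (east=4, north=-12).
  C is 5 units southeast of D: delta (east=+5, north=-5); C at (east=9, north=-17).
  B is 7 units south of C: delta (east=+0, north=-7); B at (east=9, north=-24).
  A is 2 units north of B: delta (east=+0, north=+2); A at (east=9, north=-22).
Therefore A relative to G: (east=9, north=-22).

Answer: A is at (east=9, north=-22) relative to G.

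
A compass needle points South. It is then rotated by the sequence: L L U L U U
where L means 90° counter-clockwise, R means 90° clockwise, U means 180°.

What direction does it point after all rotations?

Answer: Final heading: East

Derivation:
Start: South
  L (left (90° counter-clockwise)) -> East
  L (left (90° counter-clockwise)) -> North
  U (U-turn (180°)) -> South
  L (left (90° counter-clockwise)) -> East
  U (U-turn (180°)) -> West
  U (U-turn (180°)) -> East
Final: East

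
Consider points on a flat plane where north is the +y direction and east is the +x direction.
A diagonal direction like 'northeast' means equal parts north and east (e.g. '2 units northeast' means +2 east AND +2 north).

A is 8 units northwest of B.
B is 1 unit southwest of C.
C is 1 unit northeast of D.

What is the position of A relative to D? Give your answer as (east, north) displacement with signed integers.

Answer: A is at (east=-8, north=8) relative to D.

Derivation:
Place D at the origin (east=0, north=0).
  C is 1 unit northeast of D: delta (east=+1, north=+1); C at (east=1, north=1).
  B is 1 unit southwest of C: delta (east=-1, north=-1); B at (east=0, north=0).
  A is 8 units northwest of B: delta (east=-8, north=+8); A at (east=-8, north=8).
Therefore A relative to D: (east=-8, north=8).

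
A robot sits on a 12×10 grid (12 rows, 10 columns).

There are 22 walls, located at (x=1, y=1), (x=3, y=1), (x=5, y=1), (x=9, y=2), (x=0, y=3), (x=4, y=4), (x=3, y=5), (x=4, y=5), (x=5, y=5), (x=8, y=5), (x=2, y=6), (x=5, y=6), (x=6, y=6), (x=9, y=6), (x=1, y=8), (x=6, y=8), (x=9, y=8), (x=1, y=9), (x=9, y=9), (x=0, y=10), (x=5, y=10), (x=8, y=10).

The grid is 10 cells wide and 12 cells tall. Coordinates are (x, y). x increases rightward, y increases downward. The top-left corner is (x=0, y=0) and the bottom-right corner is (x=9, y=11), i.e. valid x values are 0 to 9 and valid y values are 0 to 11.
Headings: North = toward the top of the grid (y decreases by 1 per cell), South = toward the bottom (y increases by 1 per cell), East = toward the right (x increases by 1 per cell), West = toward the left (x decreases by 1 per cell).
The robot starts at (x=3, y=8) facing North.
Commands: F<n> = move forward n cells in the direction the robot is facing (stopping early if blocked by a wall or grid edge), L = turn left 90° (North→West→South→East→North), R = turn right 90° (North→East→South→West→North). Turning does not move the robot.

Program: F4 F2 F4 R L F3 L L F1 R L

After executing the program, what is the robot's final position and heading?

Answer: Final position: (x=3, y=7), facing South

Derivation:
Start: (x=3, y=8), facing North
  F4: move forward 2/4 (blocked), now at (x=3, y=6)
  F2: move forward 0/2 (blocked), now at (x=3, y=6)
  F4: move forward 0/4 (blocked), now at (x=3, y=6)
  R: turn right, now facing East
  L: turn left, now facing North
  F3: move forward 0/3 (blocked), now at (x=3, y=6)
  L: turn left, now facing West
  L: turn left, now facing South
  F1: move forward 1, now at (x=3, y=7)
  R: turn right, now facing West
  L: turn left, now facing South
Final: (x=3, y=7), facing South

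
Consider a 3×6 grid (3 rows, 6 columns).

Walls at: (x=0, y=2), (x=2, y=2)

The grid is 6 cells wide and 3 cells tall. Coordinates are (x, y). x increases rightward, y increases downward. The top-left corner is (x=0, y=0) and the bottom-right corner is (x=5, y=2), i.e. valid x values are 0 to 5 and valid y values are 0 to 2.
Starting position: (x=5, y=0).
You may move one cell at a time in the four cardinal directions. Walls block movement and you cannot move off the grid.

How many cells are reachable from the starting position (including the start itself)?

BFS flood-fill from (x=5, y=0):
  Distance 0: (x=5, y=0)
  Distance 1: (x=4, y=0), (x=5, y=1)
  Distance 2: (x=3, y=0), (x=4, y=1), (x=5, y=2)
  Distance 3: (x=2, y=0), (x=3, y=1), (x=4, y=2)
  Distance 4: (x=1, y=0), (x=2, y=1), (x=3, y=2)
  Distance 5: (x=0, y=0), (x=1, y=1)
  Distance 6: (x=0, y=1), (x=1, y=2)
Total reachable: 16 (grid has 16 open cells total)

Answer: Reachable cells: 16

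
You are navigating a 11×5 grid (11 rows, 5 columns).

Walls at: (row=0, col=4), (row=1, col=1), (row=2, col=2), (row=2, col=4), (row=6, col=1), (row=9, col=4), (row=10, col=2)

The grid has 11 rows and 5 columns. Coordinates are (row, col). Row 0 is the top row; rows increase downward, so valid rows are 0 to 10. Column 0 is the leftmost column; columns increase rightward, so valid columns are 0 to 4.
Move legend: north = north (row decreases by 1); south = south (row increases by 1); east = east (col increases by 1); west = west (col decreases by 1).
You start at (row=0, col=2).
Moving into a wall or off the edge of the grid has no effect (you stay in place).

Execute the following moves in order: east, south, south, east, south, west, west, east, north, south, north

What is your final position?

Answer: Final position: (row=3, col=2)

Derivation:
Start: (row=0, col=2)
  east (east): (row=0, col=2) -> (row=0, col=3)
  south (south): (row=0, col=3) -> (row=1, col=3)
  south (south): (row=1, col=3) -> (row=2, col=3)
  east (east): blocked, stay at (row=2, col=3)
  south (south): (row=2, col=3) -> (row=3, col=3)
  west (west): (row=3, col=3) -> (row=3, col=2)
  west (west): (row=3, col=2) -> (row=3, col=1)
  east (east): (row=3, col=1) -> (row=3, col=2)
  north (north): blocked, stay at (row=3, col=2)
  south (south): (row=3, col=2) -> (row=4, col=2)
  north (north): (row=4, col=2) -> (row=3, col=2)
Final: (row=3, col=2)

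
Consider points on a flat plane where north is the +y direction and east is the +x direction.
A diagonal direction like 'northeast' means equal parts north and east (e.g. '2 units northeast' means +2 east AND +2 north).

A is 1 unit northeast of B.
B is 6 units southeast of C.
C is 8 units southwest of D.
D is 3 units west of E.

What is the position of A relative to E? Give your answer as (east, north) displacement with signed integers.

Answer: A is at (east=-4, north=-13) relative to E.

Derivation:
Place E at the origin (east=0, north=0).
  D is 3 units west of E: delta (east=-3, north=+0); D at (east=-3, north=0).
  C is 8 units southwest of D: delta (east=-8, north=-8); C at (east=-11, north=-8).
  B is 6 units southeast of C: delta (east=+6, north=-6); B at (east=-5, north=-14).
  A is 1 unit northeast of B: delta (east=+1, north=+1); A at (east=-4, north=-13).
Therefore A relative to E: (east=-4, north=-13).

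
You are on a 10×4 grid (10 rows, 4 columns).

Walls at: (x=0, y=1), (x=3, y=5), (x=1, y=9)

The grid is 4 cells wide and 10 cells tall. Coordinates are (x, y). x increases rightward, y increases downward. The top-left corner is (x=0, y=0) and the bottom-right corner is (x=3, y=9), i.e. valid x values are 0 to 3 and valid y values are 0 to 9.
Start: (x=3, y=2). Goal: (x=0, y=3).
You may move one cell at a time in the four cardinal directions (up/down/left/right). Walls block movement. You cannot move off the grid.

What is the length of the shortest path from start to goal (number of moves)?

Answer: Shortest path length: 4

Derivation:
BFS from (x=3, y=2) until reaching (x=0, y=3):
  Distance 0: (x=3, y=2)
  Distance 1: (x=3, y=1), (x=2, y=2), (x=3, y=3)
  Distance 2: (x=3, y=0), (x=2, y=1), (x=1, y=2), (x=2, y=3), (x=3, y=4)
  Distance 3: (x=2, y=0), (x=1, y=1), (x=0, y=2), (x=1, y=3), (x=2, y=4)
  Distance 4: (x=1, y=0), (x=0, y=3), (x=1, y=4), (x=2, y=5)  <- goal reached here
One shortest path (4 moves): (x=3, y=2) -> (x=2, y=2) -> (x=1, y=2) -> (x=0, y=2) -> (x=0, y=3)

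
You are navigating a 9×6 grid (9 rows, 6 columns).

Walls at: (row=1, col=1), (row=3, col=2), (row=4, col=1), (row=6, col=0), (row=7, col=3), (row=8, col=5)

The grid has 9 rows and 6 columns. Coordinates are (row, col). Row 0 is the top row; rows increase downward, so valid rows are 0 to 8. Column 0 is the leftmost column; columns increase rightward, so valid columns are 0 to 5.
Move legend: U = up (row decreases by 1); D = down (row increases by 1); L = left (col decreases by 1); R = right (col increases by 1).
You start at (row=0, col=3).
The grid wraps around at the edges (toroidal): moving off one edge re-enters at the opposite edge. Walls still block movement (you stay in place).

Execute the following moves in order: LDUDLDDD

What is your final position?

Answer: Final position: (row=2, col=2)

Derivation:
Start: (row=0, col=3)
  L (left): (row=0, col=3) -> (row=0, col=2)
  D (down): (row=0, col=2) -> (row=1, col=2)
  U (up): (row=1, col=2) -> (row=0, col=2)
  D (down): (row=0, col=2) -> (row=1, col=2)
  L (left): blocked, stay at (row=1, col=2)
  D (down): (row=1, col=2) -> (row=2, col=2)
  D (down): blocked, stay at (row=2, col=2)
  D (down): blocked, stay at (row=2, col=2)
Final: (row=2, col=2)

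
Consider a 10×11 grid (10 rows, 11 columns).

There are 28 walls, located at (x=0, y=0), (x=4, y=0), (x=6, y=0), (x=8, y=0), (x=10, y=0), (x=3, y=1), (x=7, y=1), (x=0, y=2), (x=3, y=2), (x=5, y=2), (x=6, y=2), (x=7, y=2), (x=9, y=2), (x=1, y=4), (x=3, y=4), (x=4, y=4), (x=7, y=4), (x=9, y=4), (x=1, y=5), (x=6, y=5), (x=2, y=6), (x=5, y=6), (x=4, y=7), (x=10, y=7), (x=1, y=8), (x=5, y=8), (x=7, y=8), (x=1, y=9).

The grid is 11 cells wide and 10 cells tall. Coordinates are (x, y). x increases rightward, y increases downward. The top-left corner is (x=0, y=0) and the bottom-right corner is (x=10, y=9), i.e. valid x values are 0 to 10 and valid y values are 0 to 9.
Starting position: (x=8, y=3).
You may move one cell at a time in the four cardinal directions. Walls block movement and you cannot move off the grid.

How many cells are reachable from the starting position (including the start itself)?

Answer: Reachable cells: 81

Derivation:
BFS flood-fill from (x=8, y=3):
  Distance 0: (x=8, y=3)
  Distance 1: (x=8, y=2), (x=7, y=3), (x=9, y=3), (x=8, y=4)
  Distance 2: (x=8, y=1), (x=6, y=3), (x=10, y=3), (x=8, y=5)
  Distance 3: (x=9, y=1), (x=10, y=2), (x=5, y=3), (x=6, y=4), (x=10, y=4), (x=7, y=5), (x=9, y=5), (x=8, y=6)
  Distance 4: (x=9, y=0), (x=10, y=1), (x=4, y=3), (x=5, y=4), (x=10, y=5), (x=7, y=6), (x=9, y=6), (x=8, y=7)
  Distance 5: (x=4, y=2), (x=3, y=3), (x=5, y=5), (x=6, y=6), (x=10, y=6), (x=7, y=7), (x=9, y=7), (x=8, y=8)
  Distance 6: (x=4, y=1), (x=2, y=3), (x=4, y=5), (x=6, y=7), (x=9, y=8), (x=8, y=9)
  Distance 7: (x=5, y=1), (x=2, y=2), (x=1, y=3), (x=2, y=4), (x=3, y=5), (x=4, y=6), (x=5, y=7), (x=6, y=8), (x=10, y=8), (x=7, y=9), (x=9, y=9)
  Distance 8: (x=5, y=0), (x=2, y=1), (x=6, y=1), (x=1, y=2), (x=0, y=3), (x=2, y=5), (x=3, y=6), (x=6, y=9), (x=10, y=9)
  Distance 9: (x=2, y=0), (x=1, y=1), (x=0, y=4), (x=3, y=7), (x=5, y=9)
  Distance 10: (x=1, y=0), (x=3, y=0), (x=0, y=1), (x=0, y=5), (x=2, y=7), (x=3, y=8), (x=4, y=9)
  Distance 11: (x=0, y=6), (x=1, y=7), (x=2, y=8), (x=4, y=8), (x=3, y=9)
  Distance 12: (x=1, y=6), (x=0, y=7), (x=2, y=9)
  Distance 13: (x=0, y=8)
  Distance 14: (x=0, y=9)
Total reachable: 81 (grid has 82 open cells total)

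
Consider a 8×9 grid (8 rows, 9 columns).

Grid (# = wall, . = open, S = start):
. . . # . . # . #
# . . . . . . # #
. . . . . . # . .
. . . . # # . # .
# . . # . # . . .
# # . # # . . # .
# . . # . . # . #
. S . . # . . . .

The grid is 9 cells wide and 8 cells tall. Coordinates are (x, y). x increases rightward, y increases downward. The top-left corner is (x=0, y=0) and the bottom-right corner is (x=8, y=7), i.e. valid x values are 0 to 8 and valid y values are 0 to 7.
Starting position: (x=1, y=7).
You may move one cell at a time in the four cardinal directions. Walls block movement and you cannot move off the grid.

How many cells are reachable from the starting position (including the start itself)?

BFS flood-fill from (x=1, y=7):
  Distance 0: (x=1, y=7)
  Distance 1: (x=1, y=6), (x=0, y=7), (x=2, y=7)
  Distance 2: (x=2, y=6), (x=3, y=7)
  Distance 3: (x=2, y=5)
  Distance 4: (x=2, y=4)
  Distance 5: (x=2, y=3), (x=1, y=4)
  Distance 6: (x=2, y=2), (x=1, y=3), (x=3, y=3)
  Distance 7: (x=2, y=1), (x=1, y=2), (x=3, y=2), (x=0, y=3)
  Distance 8: (x=2, y=0), (x=1, y=1), (x=3, y=1), (x=0, y=2), (x=4, y=2)
  Distance 9: (x=1, y=0), (x=4, y=1), (x=5, y=2)
  Distance 10: (x=0, y=0), (x=4, y=0), (x=5, y=1)
  Distance 11: (x=5, y=0), (x=6, y=1)
Total reachable: 30 (grid has 49 open cells total)

Answer: Reachable cells: 30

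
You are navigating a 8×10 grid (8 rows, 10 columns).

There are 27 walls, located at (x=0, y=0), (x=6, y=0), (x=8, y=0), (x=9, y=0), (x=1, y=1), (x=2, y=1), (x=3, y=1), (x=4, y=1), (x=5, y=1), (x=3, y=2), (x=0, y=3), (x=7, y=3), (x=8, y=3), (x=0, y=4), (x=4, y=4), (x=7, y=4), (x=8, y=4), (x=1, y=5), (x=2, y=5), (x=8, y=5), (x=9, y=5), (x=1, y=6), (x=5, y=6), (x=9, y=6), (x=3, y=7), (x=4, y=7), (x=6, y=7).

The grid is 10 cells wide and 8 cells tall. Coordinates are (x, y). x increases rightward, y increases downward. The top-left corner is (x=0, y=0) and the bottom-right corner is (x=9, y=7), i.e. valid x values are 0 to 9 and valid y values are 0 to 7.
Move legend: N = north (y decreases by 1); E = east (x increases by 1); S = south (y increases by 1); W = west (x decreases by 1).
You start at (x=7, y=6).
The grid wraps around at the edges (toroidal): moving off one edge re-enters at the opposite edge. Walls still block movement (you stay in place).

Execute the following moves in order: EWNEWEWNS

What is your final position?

Start: (x=7, y=6)
  E (east): (x=7, y=6) -> (x=8, y=6)
  W (west): (x=8, y=6) -> (x=7, y=6)
  N (north): (x=7, y=6) -> (x=7, y=5)
  E (east): blocked, stay at (x=7, y=5)
  W (west): (x=7, y=5) -> (x=6, y=5)
  E (east): (x=6, y=5) -> (x=7, y=5)
  W (west): (x=7, y=5) -> (x=6, y=5)
  N (north): (x=6, y=5) -> (x=6, y=4)
  S (south): (x=6, y=4) -> (x=6, y=5)
Final: (x=6, y=5)

Answer: Final position: (x=6, y=5)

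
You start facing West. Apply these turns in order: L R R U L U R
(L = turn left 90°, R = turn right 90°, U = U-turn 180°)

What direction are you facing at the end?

Answer: Final heading: North

Derivation:
Start: West
  L (left (90° counter-clockwise)) -> South
  R (right (90° clockwise)) -> West
  R (right (90° clockwise)) -> North
  U (U-turn (180°)) -> South
  L (left (90° counter-clockwise)) -> East
  U (U-turn (180°)) -> West
  R (right (90° clockwise)) -> North
Final: North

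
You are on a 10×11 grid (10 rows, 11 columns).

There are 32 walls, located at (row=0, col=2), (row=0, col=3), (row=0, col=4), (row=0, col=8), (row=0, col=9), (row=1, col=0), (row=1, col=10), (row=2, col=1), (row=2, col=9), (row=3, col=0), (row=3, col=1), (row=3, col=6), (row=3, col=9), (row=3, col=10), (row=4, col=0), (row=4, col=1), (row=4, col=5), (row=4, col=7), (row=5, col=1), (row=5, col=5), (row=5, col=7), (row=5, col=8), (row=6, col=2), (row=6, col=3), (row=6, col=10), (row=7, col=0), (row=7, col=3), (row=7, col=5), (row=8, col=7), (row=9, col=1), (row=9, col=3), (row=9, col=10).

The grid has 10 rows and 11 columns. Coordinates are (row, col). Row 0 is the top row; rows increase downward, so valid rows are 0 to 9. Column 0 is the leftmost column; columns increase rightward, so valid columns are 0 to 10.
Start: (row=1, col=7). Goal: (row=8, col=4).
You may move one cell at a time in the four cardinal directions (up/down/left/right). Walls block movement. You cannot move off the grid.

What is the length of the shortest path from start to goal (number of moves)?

Answer: Shortest path length: 10

Derivation:
BFS from (row=1, col=7) until reaching (row=8, col=4):
  Distance 0: (row=1, col=7)
  Distance 1: (row=0, col=7), (row=1, col=6), (row=1, col=8), (row=2, col=7)
  Distance 2: (row=0, col=6), (row=1, col=5), (row=1, col=9), (row=2, col=6), (row=2, col=8), (row=3, col=7)
  Distance 3: (row=0, col=5), (row=1, col=4), (row=2, col=5), (row=3, col=8)
  Distance 4: (row=1, col=3), (row=2, col=4), (row=3, col=5), (row=4, col=8)
  Distance 5: (row=1, col=2), (row=2, col=3), (row=3, col=4), (row=4, col=9)
  Distance 6: (row=1, col=1), (row=2, col=2), (row=3, col=3), (row=4, col=4), (row=4, col=10), (row=5, col=9)
  Distance 7: (row=0, col=1), (row=3, col=2), (row=4, col=3), (row=5, col=4), (row=5, col=10), (row=6, col=9)
  Distance 8: (row=0, col=0), (row=4, col=2), (row=5, col=3), (row=6, col=4), (row=6, col=8), (row=7, col=9)
  Distance 9: (row=5, col=2), (row=6, col=5), (row=6, col=7), (row=7, col=4), (row=7, col=8), (row=7, col=10), (row=8, col=9)
  Distance 10: (row=6, col=6), (row=7, col=7), (row=8, col=4), (row=8, col=8), (row=8, col=10), (row=9, col=9)  <- goal reached here
One shortest path (10 moves): (row=1, col=7) -> (row=1, col=6) -> (row=1, col=5) -> (row=1, col=4) -> (row=2, col=4) -> (row=3, col=4) -> (row=4, col=4) -> (row=5, col=4) -> (row=6, col=4) -> (row=7, col=4) -> (row=8, col=4)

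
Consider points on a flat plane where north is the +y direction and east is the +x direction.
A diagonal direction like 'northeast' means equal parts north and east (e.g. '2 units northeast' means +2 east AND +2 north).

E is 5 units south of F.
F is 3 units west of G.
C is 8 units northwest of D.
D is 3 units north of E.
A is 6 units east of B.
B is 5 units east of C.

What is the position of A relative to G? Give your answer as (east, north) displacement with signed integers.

Answer: A is at (east=0, north=6) relative to G.

Derivation:
Place G at the origin (east=0, north=0).
  F is 3 units west of G: delta (east=-3, north=+0); F at (east=-3, north=0).
  E is 5 units south of F: delta (east=+0, north=-5); E at (east=-3, north=-5).
  D is 3 units north of E: delta (east=+0, north=+3); D at (east=-3, north=-2).
  C is 8 units northwest of D: delta (east=-8, north=+8); C at (east=-11, north=6).
  B is 5 units east of C: delta (east=+5, north=+0); B at (east=-6, north=6).
  A is 6 units east of B: delta (east=+6, north=+0); A at (east=0, north=6).
Therefore A relative to G: (east=0, north=6).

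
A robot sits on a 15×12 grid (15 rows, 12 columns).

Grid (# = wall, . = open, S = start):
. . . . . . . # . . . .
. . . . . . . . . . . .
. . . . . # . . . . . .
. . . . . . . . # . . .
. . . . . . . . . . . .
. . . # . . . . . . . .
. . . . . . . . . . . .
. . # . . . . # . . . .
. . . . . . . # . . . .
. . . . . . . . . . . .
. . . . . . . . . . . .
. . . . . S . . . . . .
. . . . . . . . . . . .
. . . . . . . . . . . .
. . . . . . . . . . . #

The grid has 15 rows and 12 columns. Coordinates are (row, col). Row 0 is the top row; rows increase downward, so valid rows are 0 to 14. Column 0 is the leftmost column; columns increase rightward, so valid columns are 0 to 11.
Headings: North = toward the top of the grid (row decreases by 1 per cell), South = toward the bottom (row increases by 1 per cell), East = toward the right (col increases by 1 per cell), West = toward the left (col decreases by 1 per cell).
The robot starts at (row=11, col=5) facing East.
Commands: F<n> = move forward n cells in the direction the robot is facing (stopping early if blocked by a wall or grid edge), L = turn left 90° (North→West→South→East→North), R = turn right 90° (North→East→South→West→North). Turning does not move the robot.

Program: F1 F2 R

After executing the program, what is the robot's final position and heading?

Start: (row=11, col=5), facing East
  F1: move forward 1, now at (row=11, col=6)
  F2: move forward 2, now at (row=11, col=8)
  R: turn right, now facing South
Final: (row=11, col=8), facing South

Answer: Final position: (row=11, col=8), facing South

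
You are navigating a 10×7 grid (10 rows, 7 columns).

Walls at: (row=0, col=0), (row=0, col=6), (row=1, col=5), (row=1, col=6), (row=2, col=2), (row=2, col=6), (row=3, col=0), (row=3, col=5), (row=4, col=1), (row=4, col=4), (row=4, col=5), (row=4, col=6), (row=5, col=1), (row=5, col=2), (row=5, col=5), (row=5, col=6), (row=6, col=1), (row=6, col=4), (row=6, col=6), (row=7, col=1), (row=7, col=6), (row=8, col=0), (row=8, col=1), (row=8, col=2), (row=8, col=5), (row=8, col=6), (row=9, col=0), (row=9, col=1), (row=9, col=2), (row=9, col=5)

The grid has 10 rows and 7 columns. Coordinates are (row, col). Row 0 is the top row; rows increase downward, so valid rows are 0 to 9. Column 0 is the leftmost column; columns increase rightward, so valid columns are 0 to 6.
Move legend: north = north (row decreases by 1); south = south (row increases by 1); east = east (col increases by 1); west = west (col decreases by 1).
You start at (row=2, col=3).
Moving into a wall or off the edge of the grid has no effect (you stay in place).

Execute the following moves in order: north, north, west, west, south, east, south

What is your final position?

Answer: Final position: (row=1, col=2)

Derivation:
Start: (row=2, col=3)
  north (north): (row=2, col=3) -> (row=1, col=3)
  north (north): (row=1, col=3) -> (row=0, col=3)
  west (west): (row=0, col=3) -> (row=0, col=2)
  west (west): (row=0, col=2) -> (row=0, col=1)
  south (south): (row=0, col=1) -> (row=1, col=1)
  east (east): (row=1, col=1) -> (row=1, col=2)
  south (south): blocked, stay at (row=1, col=2)
Final: (row=1, col=2)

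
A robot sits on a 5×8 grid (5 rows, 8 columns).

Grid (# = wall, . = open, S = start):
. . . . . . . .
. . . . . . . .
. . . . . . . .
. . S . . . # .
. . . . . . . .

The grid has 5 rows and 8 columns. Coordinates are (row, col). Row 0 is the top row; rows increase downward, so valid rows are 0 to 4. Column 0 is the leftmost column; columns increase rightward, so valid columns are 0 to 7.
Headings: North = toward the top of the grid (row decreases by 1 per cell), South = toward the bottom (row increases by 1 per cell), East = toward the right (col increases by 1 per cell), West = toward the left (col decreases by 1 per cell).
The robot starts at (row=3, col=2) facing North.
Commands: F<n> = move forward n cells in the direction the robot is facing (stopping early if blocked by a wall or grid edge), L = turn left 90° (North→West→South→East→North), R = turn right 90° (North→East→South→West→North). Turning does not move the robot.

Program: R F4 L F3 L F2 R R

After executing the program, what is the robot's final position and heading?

Start: (row=3, col=2), facing North
  R: turn right, now facing East
  F4: move forward 3/4 (blocked), now at (row=3, col=5)
  L: turn left, now facing North
  F3: move forward 3, now at (row=0, col=5)
  L: turn left, now facing West
  F2: move forward 2, now at (row=0, col=3)
  R: turn right, now facing North
  R: turn right, now facing East
Final: (row=0, col=3), facing East

Answer: Final position: (row=0, col=3), facing East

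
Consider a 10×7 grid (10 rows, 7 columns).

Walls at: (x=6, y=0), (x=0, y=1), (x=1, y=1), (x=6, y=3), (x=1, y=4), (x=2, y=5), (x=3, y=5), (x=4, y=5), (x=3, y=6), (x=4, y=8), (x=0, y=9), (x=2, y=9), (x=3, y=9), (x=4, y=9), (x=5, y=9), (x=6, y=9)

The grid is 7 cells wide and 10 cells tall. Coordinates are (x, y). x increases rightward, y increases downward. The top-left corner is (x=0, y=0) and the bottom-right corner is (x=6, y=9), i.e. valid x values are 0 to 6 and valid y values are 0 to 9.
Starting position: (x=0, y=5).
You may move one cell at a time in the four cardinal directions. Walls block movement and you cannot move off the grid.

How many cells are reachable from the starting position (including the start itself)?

BFS flood-fill from (x=0, y=5):
  Distance 0: (x=0, y=5)
  Distance 1: (x=0, y=4), (x=1, y=5), (x=0, y=6)
  Distance 2: (x=0, y=3), (x=1, y=6), (x=0, y=7)
  Distance 3: (x=0, y=2), (x=1, y=3), (x=2, y=6), (x=1, y=7), (x=0, y=8)
  Distance 4: (x=1, y=2), (x=2, y=3), (x=2, y=7), (x=1, y=8)
  Distance 5: (x=2, y=2), (x=3, y=3), (x=2, y=4), (x=3, y=7), (x=2, y=8), (x=1, y=9)
  Distance 6: (x=2, y=1), (x=3, y=2), (x=4, y=3), (x=3, y=4), (x=4, y=7), (x=3, y=8)
  Distance 7: (x=2, y=0), (x=3, y=1), (x=4, y=2), (x=5, y=3), (x=4, y=4), (x=4, y=6), (x=5, y=7)
  Distance 8: (x=1, y=0), (x=3, y=0), (x=4, y=1), (x=5, y=2), (x=5, y=4), (x=5, y=6), (x=6, y=7), (x=5, y=8)
  Distance 9: (x=0, y=0), (x=4, y=0), (x=5, y=1), (x=6, y=2), (x=6, y=4), (x=5, y=5), (x=6, y=6), (x=6, y=8)
  Distance 10: (x=5, y=0), (x=6, y=1), (x=6, y=5)
Total reachable: 54 (grid has 54 open cells total)

Answer: Reachable cells: 54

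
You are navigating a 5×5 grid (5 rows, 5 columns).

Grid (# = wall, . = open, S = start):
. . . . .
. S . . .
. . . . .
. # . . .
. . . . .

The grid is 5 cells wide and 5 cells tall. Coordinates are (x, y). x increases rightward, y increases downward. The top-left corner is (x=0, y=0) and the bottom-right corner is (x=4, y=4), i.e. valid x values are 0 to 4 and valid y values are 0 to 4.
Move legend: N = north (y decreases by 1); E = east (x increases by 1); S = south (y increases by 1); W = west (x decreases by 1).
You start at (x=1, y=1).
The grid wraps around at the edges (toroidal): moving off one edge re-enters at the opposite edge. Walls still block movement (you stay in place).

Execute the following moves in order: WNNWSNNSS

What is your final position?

Answer: Final position: (x=4, y=0)

Derivation:
Start: (x=1, y=1)
  W (west): (x=1, y=1) -> (x=0, y=1)
  N (north): (x=0, y=1) -> (x=0, y=0)
  N (north): (x=0, y=0) -> (x=0, y=4)
  W (west): (x=0, y=4) -> (x=4, y=4)
  S (south): (x=4, y=4) -> (x=4, y=0)
  N (north): (x=4, y=0) -> (x=4, y=4)
  N (north): (x=4, y=4) -> (x=4, y=3)
  S (south): (x=4, y=3) -> (x=4, y=4)
  S (south): (x=4, y=4) -> (x=4, y=0)
Final: (x=4, y=0)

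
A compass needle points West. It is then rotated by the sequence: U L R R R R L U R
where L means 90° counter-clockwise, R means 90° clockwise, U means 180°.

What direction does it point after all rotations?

Start: West
  U (U-turn (180°)) -> East
  L (left (90° counter-clockwise)) -> North
  R (right (90° clockwise)) -> East
  R (right (90° clockwise)) -> South
  R (right (90° clockwise)) -> West
  R (right (90° clockwise)) -> North
  L (left (90° counter-clockwise)) -> West
  U (U-turn (180°)) -> East
  R (right (90° clockwise)) -> South
Final: South

Answer: Final heading: South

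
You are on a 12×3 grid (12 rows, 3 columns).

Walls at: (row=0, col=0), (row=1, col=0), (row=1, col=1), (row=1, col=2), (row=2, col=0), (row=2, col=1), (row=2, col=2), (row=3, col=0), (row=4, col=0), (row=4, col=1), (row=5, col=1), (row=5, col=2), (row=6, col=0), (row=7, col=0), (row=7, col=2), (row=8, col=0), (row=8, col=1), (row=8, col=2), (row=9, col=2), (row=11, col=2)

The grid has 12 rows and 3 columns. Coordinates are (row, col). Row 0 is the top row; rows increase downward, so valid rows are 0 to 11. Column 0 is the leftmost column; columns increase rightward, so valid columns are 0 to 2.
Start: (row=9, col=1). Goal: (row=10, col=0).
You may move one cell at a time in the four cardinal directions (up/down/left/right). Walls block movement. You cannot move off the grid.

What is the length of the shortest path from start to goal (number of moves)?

Answer: Shortest path length: 2

Derivation:
BFS from (row=9, col=1) until reaching (row=10, col=0):
  Distance 0: (row=9, col=1)
  Distance 1: (row=9, col=0), (row=10, col=1)
  Distance 2: (row=10, col=0), (row=10, col=2), (row=11, col=1)  <- goal reached here
One shortest path (2 moves): (row=9, col=1) -> (row=9, col=0) -> (row=10, col=0)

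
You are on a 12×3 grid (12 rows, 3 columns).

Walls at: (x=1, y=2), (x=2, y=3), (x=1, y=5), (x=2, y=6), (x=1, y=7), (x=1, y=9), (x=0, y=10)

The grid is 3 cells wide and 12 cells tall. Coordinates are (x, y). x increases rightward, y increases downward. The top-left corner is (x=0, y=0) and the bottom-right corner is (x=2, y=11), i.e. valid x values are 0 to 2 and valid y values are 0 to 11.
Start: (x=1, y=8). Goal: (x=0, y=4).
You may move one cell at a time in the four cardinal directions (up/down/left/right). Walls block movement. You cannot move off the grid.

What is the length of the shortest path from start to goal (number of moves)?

Answer: Shortest path length: 5

Derivation:
BFS from (x=1, y=8) until reaching (x=0, y=4):
  Distance 0: (x=1, y=8)
  Distance 1: (x=0, y=8), (x=2, y=8)
  Distance 2: (x=0, y=7), (x=2, y=7), (x=0, y=9), (x=2, y=9)
  Distance 3: (x=0, y=6), (x=2, y=10)
  Distance 4: (x=0, y=5), (x=1, y=6), (x=1, y=10), (x=2, y=11)
  Distance 5: (x=0, y=4), (x=1, y=11)  <- goal reached here
One shortest path (5 moves): (x=1, y=8) -> (x=0, y=8) -> (x=0, y=7) -> (x=0, y=6) -> (x=0, y=5) -> (x=0, y=4)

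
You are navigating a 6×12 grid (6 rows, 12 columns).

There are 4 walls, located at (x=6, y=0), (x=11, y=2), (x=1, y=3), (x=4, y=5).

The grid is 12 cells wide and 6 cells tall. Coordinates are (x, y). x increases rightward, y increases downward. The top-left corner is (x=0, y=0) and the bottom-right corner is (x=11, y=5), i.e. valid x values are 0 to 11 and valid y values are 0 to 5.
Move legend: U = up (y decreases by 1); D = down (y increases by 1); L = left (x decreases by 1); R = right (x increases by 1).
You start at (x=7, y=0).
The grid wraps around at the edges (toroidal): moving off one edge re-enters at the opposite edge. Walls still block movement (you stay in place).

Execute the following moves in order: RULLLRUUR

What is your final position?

Start: (x=7, y=0)
  R (right): (x=7, y=0) -> (x=8, y=0)
  U (up): (x=8, y=0) -> (x=8, y=5)
  L (left): (x=8, y=5) -> (x=7, y=5)
  L (left): (x=7, y=5) -> (x=6, y=5)
  L (left): (x=6, y=5) -> (x=5, y=5)
  R (right): (x=5, y=5) -> (x=6, y=5)
  U (up): (x=6, y=5) -> (x=6, y=4)
  U (up): (x=6, y=4) -> (x=6, y=3)
  R (right): (x=6, y=3) -> (x=7, y=3)
Final: (x=7, y=3)

Answer: Final position: (x=7, y=3)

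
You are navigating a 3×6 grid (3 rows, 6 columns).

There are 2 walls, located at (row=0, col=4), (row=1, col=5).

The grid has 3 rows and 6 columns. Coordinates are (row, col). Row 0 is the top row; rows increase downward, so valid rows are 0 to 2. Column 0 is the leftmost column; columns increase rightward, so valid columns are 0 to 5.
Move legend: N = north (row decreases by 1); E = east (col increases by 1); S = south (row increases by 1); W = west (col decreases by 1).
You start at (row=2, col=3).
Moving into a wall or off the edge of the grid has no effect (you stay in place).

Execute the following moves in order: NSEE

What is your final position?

Answer: Final position: (row=2, col=5)

Derivation:
Start: (row=2, col=3)
  N (north): (row=2, col=3) -> (row=1, col=3)
  S (south): (row=1, col=3) -> (row=2, col=3)
  E (east): (row=2, col=3) -> (row=2, col=4)
  E (east): (row=2, col=4) -> (row=2, col=5)
Final: (row=2, col=5)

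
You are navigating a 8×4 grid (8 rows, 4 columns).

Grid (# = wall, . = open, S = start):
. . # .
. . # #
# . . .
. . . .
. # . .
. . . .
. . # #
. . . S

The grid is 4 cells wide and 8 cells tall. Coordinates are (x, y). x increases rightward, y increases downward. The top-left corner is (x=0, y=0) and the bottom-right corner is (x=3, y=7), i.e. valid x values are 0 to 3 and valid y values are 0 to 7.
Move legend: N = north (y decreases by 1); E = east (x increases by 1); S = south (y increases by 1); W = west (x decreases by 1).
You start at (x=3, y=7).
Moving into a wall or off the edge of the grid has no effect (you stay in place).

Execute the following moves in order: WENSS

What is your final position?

Start: (x=3, y=7)
  W (west): (x=3, y=7) -> (x=2, y=7)
  E (east): (x=2, y=7) -> (x=3, y=7)
  N (north): blocked, stay at (x=3, y=7)
  S (south): blocked, stay at (x=3, y=7)
  S (south): blocked, stay at (x=3, y=7)
Final: (x=3, y=7)

Answer: Final position: (x=3, y=7)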